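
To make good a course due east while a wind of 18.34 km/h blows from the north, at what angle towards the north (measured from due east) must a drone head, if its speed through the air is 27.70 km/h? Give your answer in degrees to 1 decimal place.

The wind pushes perpendicular to the desired track; the heading must have a component into the wind equal to 18.34 km/h: 27.70 sin θ = 18.34.
sin θ = 0.6621, so θ = 41.460°.

41.5°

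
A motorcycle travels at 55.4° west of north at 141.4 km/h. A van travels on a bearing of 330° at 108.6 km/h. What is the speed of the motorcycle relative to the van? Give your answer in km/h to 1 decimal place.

63.6 km/h

Taking east as x and north as y: motorcycle velocity = (-116.391, 80.293) km/h; van velocity = (-54.300, 94.050) km/h.
Velocity of motorcycle relative to van = (-116.391, 80.293) − (-54.300, 94.050) = (-62.091, -13.757) km/h.
Magnitude = |(-62.091, -13.757)| = 63.597 km/h.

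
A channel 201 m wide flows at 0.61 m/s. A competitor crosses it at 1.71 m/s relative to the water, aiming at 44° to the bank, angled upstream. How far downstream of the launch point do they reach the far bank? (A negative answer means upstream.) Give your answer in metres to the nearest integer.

-105 m

Perpendicular speed = 1.188 m/s; crossing time = 201 / 1.188 = 169.211 s.
Net downstream speed = -0.620 m/s.
Drift = -0.620 × 169.211 = -104.923 m (upstream).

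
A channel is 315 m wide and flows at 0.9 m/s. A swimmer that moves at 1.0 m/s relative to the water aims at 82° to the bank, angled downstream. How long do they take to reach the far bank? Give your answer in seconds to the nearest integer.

318 s

The component of the swimmer's velocity perpendicular to the bank is 1.0 × sin 82° = 0.990 m/s.
Only the cross-stream component determines the crossing time; the current contributes nothing perpendicular to the bank.
Time = 315 / 0.990 = 318.096 s.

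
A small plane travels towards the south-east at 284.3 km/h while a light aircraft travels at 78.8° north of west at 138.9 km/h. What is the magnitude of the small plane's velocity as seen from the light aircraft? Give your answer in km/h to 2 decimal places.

Taking east as x and north as y: small plane velocity = (201.030, -201.030) km/h; light aircraft velocity = (-26.979, 136.255) km/h.
Velocity of small plane relative to light aircraft = (201.030, -201.030) − (-26.979, 136.255) = (228.010, -337.285) km/h.
Magnitude = |(228.010, -337.285)| = 407.124 km/h.

407.12 km/h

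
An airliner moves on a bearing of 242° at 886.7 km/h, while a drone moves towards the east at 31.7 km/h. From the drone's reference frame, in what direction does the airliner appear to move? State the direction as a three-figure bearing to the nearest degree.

243°

Taking east as x and north as y: airliner velocity = (-782.910, -416.280) km/h; drone velocity = (31.700, 0.000) km/h.
Velocity of airliner relative to drone = (-782.910, -416.280) − (31.700, 0.000) = (-814.610, -416.280) km/h.
Bearing = atan2(-814.61, -416.28) = 242.93° clockwise from north.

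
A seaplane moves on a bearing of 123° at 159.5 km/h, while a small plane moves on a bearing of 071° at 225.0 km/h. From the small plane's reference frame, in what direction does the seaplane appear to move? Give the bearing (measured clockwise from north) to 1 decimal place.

Taking east as x and north as y: seaplane velocity = (133.768, -86.870) km/h; small plane velocity = (212.742, 73.253) km/h.
Velocity of seaplane relative to small plane = (133.768, -86.870) − (212.742, 73.253) = (-78.974, -160.123) km/h.
Bearing = atan2(-78.97, -160.12) = 206.25° clockwise from north.

206.3°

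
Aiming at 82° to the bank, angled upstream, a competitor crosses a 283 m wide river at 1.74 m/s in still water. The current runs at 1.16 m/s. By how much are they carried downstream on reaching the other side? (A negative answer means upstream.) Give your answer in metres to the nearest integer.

Perpendicular speed = 1.723 m/s; crossing time = 283 / 1.723 = 164.242 s.
Net downstream speed = 0.918 m/s.
Drift = 0.918 × 164.242 = 150.748 m (downstream).

151 m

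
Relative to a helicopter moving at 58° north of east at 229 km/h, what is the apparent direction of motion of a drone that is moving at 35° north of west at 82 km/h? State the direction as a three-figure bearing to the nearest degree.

Taking east as x and north as y: drone velocity = (-67.170, 47.033) km/h; helicopter velocity = (121.352, 194.203) km/h.
Velocity of drone relative to helicopter = (-67.170, 47.033) − (121.352, 194.203) = (-188.522, -147.170) km/h.
Bearing = atan2(-188.52, -147.17) = 232.02° clockwise from north.

232°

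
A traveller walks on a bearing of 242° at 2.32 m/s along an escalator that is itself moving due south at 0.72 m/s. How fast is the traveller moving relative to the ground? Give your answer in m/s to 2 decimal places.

2.73 m/s

Taking east as x and north as y: escalator velocity = (0.000, -0.720) m/s; traveller velocity relative to escalator = (-2.048, -1.089) m/s.
Velocity relative to ground = (0.000, -0.720) + (-2.048, -1.089) = (-2.048, -1.809) m/s.
Speed = |(-2.048, -1.809)| = 2.733 m/s.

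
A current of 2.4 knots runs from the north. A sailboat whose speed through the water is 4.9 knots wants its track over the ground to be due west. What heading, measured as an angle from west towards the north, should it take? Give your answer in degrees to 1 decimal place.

29.3°

The current pushes perpendicular to the desired track; the heading must have a component into the current equal to 2.4 knots: 4.9 sin θ = 2.4.
sin θ = 0.4898, so θ = 29.327°.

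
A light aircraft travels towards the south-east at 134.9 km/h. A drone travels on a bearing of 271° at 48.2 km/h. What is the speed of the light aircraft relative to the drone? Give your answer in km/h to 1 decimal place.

Taking east as x and north as y: light aircraft velocity = (95.389, -95.389) km/h; drone velocity = (-48.193, 0.841) km/h.
Velocity of light aircraft relative to drone = (95.389, -95.389) − (-48.193, 0.841) = (143.581, -96.230) km/h.
Magnitude = |(143.581, -96.230)| = 172.846 km/h.

172.8 km/h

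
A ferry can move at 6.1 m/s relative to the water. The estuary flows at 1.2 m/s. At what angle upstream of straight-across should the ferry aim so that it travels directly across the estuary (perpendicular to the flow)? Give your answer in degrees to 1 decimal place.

To cancel the current, the upstream component of the ferry's velocity must equal the flow: 6.1 sin θ = 1.2.
sin θ = 1.2 / 6.1 = 0.1967.
θ = arcsin(0.1967) = 11.345°.

11.3°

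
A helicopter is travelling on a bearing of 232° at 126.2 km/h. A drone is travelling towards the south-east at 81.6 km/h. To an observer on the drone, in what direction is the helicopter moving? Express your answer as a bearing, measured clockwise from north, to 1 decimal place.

262.7°

Taking east as x and north as y: helicopter velocity = (-99.447, -77.696) km/h; drone velocity = (57.700, -57.700) km/h.
Velocity of helicopter relative to drone = (-99.447, -77.696) − (57.700, -57.700) = (-157.147, -19.997) km/h.
Bearing = atan2(-157.15, -20.00) = 262.75° clockwise from north.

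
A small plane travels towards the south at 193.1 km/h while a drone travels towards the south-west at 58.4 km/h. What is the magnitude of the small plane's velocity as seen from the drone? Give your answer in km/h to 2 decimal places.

Taking east as x and north as y: small plane velocity = (0.000, -193.100) km/h; drone velocity = (-41.295, -41.295) km/h.
Velocity of small plane relative to drone = (0.000, -193.100) − (-41.295, -41.295) = (41.295, -151.805) km/h.
Magnitude = |(41.295, -151.805)| = 157.321 km/h.

157.32 km/h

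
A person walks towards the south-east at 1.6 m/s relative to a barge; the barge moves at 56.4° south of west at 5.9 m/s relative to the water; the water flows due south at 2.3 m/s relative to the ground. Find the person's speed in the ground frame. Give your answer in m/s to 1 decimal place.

In east/north components (m/s): person relative to barge = (1.131, -1.131); barge relative to water = (-3.265, -4.914); water relative to ground = (0.000, -2.300).
Sum = (-2.134, -8.346) m/s.
Speed = |(-2.134, -8.346)| = 8.614 m/s.

8.6 m/s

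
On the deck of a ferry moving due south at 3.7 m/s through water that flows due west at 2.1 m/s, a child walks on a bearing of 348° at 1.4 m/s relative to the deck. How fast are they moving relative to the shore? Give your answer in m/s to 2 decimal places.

In east/north components (m/s): child relative to ferry = (-0.291, 1.369); ferry relative to water = (0.000, -3.700); water relative to ground = (-2.100, 0.000).
Sum = (-2.391, -2.331) m/s.
Speed = |(-2.391, -2.331)| = 3.339 m/s.

3.34 m/s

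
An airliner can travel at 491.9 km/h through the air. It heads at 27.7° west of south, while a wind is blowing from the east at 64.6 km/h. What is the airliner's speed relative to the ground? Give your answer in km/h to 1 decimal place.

Taking east as x and north as y: velocity relative to the air = (-228.656, -435.525) km/h; the air relative to ground = (-64.600, 0.000) km/h.
Velocity relative to ground = (-228.656, -435.525) + (-64.600, 0.000) = (-293.256, -435.525) km/h.
Speed = |(-293.256, -435.525)| = 525.053 km/h.

525.1 km/h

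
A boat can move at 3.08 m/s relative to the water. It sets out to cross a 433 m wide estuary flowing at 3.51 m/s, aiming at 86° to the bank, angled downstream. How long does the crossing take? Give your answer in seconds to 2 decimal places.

The component of the boat's velocity perpendicular to the bank is 3.08 × sin 86° = 3.072 m/s.
Only the cross-stream component determines the crossing time; the current contributes nothing perpendicular to the bank.
Time = 433 / 3.072 = 140.928 s.

140.93 s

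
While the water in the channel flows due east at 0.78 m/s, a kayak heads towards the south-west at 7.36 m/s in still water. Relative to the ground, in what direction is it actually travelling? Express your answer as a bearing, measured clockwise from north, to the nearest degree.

220°

Taking east as x and north as y: velocity relative to the water = (-5.204, -5.204) m/s; the water relative to ground = (0.780, 0.000) m/s.
Velocity relative to ground = (-5.204, -5.204) + (0.780, 0.000) = (-4.424, -5.204) m/s.
Bearing = atan2(-4.42, -5.20) = 220.37° clockwise from north.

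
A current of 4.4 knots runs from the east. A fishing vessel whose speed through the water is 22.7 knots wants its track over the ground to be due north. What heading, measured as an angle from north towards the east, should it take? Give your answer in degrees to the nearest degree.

The current pushes perpendicular to the desired track; the heading must have a component into the current equal to 4.4 knots: 22.7 sin θ = 4.4.
sin θ = 0.1938, so θ = 11.177°.

11°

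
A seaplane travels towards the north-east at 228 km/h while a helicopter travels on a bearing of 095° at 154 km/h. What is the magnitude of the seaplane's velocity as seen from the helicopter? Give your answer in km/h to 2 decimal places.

174.82 km/h

Taking east as x and north as y: seaplane velocity = (161.220, 161.220) km/h; helicopter velocity = (153.414, -13.422) km/h.
Velocity of seaplane relative to helicopter = (161.220, 161.220) − (153.414, -13.422) = (7.806, 174.642) km/h.
Magnitude = |(7.806, 174.642)| = 174.817 km/h.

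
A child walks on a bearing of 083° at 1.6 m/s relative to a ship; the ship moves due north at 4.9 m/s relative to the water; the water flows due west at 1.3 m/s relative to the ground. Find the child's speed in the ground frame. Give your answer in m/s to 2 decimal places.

5.10 m/s

In east/north components (m/s): child relative to ship = (1.588, 0.195); ship relative to water = (0.000, 4.900); water relative to ground = (-1.300, 0.000).
Sum = (0.288, 5.095) m/s.
Speed = |(0.288, 5.095)| = 5.103 m/s.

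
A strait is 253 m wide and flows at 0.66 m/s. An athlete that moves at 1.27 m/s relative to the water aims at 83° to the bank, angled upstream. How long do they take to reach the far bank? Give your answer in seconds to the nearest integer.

The component of the athlete's velocity perpendicular to the bank is 1.27 × sin 83° = 1.261 m/s.
The current is parallel to the bank, so it does not affect the crossing time.
Time = 253 / 1.261 = 200.709 s.

201 s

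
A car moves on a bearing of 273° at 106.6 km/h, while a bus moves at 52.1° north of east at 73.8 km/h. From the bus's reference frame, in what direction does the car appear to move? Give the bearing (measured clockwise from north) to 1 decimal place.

Taking east as x and north as y: car velocity = (-106.454, 5.579) km/h; bus velocity = (45.334, 58.234) km/h.
Velocity of car relative to bus = (-106.454, 5.579) − (45.334, 58.234) = (-151.788, -52.655) km/h.
Bearing = atan2(-151.79, -52.66) = 250.87° clockwise from north.

250.9°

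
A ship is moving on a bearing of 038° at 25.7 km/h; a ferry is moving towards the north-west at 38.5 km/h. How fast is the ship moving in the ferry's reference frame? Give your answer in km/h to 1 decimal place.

43.6 km/h

Taking east as x and north as y: ship velocity = (15.822, 20.252) km/h; ferry velocity = (-27.224, 27.224) km/h.
Velocity of ship relative to ferry = (15.822, 20.252) − (-27.224, 27.224) = (43.046, -6.972) km/h.
Magnitude = |(43.046, -6.972)| = 43.607 km/h.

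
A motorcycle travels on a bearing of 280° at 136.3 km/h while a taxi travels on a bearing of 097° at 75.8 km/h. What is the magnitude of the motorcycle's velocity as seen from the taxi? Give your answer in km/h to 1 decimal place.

Taking east as x and north as y: motorcycle velocity = (-134.229, 23.668) km/h; taxi velocity = (75.235, -9.238) km/h.
Velocity of motorcycle relative to taxi = (-134.229, 23.668) − (75.235, -9.238) = (-209.464, 32.906) km/h.
Magnitude = |(-209.464, 32.906)| = 212.033 km/h.

212.0 km/h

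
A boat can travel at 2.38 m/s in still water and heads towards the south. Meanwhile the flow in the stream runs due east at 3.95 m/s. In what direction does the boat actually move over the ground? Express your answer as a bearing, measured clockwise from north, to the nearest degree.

121°

Taking east as x and north as y: velocity relative to the water = (0.000, -2.380) m/s; the water relative to ground = (3.950, 0.000) m/s.
Velocity relative to ground = (0.000, -2.380) + (3.950, 0.000) = (3.950, -2.380) m/s.
Bearing = atan2(3.95, -2.38) = 121.07° clockwise from north.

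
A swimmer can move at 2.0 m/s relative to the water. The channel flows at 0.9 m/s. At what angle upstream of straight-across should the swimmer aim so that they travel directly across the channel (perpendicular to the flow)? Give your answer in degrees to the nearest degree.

To cancel the current, the upstream component of the swimmer's velocity must equal the flow: 2.0 sin θ = 0.9.
sin θ = 0.9 / 2.0 = 0.4500.
θ = arcsin(0.4500) = 26.744°.

27°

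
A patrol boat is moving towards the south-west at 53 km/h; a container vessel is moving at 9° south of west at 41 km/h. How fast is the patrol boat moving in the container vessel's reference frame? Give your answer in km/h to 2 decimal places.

31.21 km/h

Taking east as x and north as y: patrol boat velocity = (-37.477, -37.477) km/h; container vessel velocity = (-40.495, -6.414) km/h.
Velocity of patrol boat relative to container vessel = (-37.477, -37.477) − (-40.495, -6.414) = (3.019, -31.063) km/h.
Magnitude = |(3.019, -31.063)| = 31.209 km/h.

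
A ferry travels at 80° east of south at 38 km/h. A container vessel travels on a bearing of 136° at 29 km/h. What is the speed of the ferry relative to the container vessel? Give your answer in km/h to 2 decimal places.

Taking east as x and north as y: ferry velocity = (37.423, -6.599) km/h; container vessel velocity = (20.145, -20.861) km/h.
Velocity of ferry relative to container vessel = (37.423, -6.599) − (20.145, -20.861) = (17.278, 14.262) km/h.
Magnitude = |(17.278, 14.262)| = 22.404 km/h.

22.40 km/h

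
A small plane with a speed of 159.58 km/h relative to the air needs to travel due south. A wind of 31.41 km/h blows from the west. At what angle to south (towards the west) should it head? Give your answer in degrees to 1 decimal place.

The wind pushes perpendicular to the desired track; the heading must have a component into the wind equal to 31.41 km/h: 159.58 sin θ = 31.41.
sin θ = 0.1968, so θ = 11.352°.

11.4°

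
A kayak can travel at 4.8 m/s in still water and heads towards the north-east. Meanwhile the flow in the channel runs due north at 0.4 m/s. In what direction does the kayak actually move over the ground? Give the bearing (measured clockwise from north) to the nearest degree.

042°

Taking east as x and north as y: velocity relative to the water = (3.394, 3.394) m/s; the water relative to ground = (0.000, 0.400) m/s.
Velocity relative to ground = (3.394, 3.394) + (0.000, 0.400) = (3.394, 3.794) m/s.
Bearing = atan2(3.39, 3.79) = 41.81° clockwise from north.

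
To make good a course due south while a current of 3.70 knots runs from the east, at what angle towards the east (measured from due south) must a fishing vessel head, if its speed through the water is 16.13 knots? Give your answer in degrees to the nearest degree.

13°

The current pushes perpendicular to the desired track; the heading must have a component into the current equal to 3.70 knots: 16.13 sin θ = 3.70.
sin θ = 0.2294, so θ = 13.261°.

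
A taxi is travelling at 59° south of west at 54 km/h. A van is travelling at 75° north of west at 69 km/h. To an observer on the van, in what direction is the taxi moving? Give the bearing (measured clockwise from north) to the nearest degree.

185°

Taking east as x and north as y: taxi velocity = (-27.812, -46.287) km/h; van velocity = (-17.859, 66.649) km/h.
Velocity of taxi relative to van = (-27.812, -46.287) − (-17.859, 66.649) = (-9.954, -112.936) km/h.
Bearing = atan2(-9.95, -112.94) = 185.04° clockwise from north.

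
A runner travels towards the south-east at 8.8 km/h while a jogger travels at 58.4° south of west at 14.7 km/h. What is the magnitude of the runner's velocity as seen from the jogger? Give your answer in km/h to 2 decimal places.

15.28 km/h

Taking east as x and north as y: runner velocity = (6.223, -6.223) km/h; jogger velocity = (-7.703, -12.520) km/h.
Velocity of runner relative to jogger = (6.223, -6.223) − (-7.703, -12.520) = (13.925, 6.298) km/h.
Magnitude = |(13.925, 6.298)| = 15.283 km/h.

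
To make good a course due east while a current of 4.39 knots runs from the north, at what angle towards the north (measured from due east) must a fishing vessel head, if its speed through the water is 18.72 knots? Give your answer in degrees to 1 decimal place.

13.6°

The current pushes perpendicular to the desired track; the heading must have a component into the current equal to 4.39 knots: 18.72 sin θ = 4.39.
sin θ = 0.2345, so θ = 13.563°.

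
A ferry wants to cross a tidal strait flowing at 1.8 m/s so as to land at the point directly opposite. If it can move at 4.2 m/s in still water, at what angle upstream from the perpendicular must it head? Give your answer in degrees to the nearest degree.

To cancel the current, the upstream component of the ferry's velocity must equal the flow: 4.2 sin θ = 1.8.
sin θ = 1.8 / 4.2 = 0.4286.
θ = arcsin(0.4286) = 25.377°.

25°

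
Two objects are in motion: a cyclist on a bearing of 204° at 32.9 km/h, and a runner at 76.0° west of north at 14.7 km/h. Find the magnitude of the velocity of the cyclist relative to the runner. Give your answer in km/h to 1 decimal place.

33.6 km/h

Taking east as x and north as y: cyclist velocity = (-13.382, -30.056) km/h; runner velocity = (-14.263, 3.556) km/h.
Velocity of cyclist relative to runner = (-13.382, -30.056) − (-14.263, 3.556) = (0.882, -33.612) km/h.
Magnitude = |(0.882, -33.612)| = 33.623 km/h.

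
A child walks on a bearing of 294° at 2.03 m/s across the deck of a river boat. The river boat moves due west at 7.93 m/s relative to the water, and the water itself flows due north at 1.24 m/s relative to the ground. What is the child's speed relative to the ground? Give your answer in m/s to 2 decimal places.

In east/north components (m/s): child relative to river boat = (-1.854, 0.826); river boat relative to water = (-7.930, 0.000); water relative to ground = (0.000, 1.240).
Sum = (-9.784, 2.066) m/s.
Speed = |(-9.784, 2.066)| = 10.000 m/s.

10.00 m/s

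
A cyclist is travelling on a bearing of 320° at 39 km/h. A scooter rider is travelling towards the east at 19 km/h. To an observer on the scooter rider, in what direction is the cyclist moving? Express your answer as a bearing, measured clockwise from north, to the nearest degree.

304°

Taking east as x and north as y: cyclist velocity = (-25.069, 29.876) km/h; scooter rider velocity = (19.000, 0.000) km/h.
Velocity of cyclist relative to scooter rider = (-25.069, 29.876) − (19.000, 0.000) = (-44.069, 29.876) km/h.
Bearing = atan2(-44.07, 29.88) = 304.13° clockwise from north.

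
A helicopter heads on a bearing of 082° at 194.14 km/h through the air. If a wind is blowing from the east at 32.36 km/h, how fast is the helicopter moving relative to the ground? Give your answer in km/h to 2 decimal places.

Taking east as x and north as y: velocity relative to the air = (192.251, 27.019) km/h; the air relative to ground = (-32.360, 0.000) km/h.
Velocity relative to ground = (192.251, 27.019) + (-32.360, 0.000) = (159.891, 27.019) km/h.
Speed = |(159.891, 27.019)| = 162.157 km/h.

162.16 km/h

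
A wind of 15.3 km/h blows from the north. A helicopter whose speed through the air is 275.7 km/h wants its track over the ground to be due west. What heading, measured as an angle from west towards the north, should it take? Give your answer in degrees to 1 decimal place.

3.2°

The wind pushes perpendicular to the desired track; the heading must have a component into the wind equal to 15.3 km/h: 275.7 sin θ = 15.3.
sin θ = 0.0555, so θ = 3.181°.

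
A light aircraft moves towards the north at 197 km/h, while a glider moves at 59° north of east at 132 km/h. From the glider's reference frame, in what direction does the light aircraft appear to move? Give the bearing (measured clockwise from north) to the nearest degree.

Taking east as x and north as y: light aircraft velocity = (0.000, 197.000) km/h; glider velocity = (67.985, 113.146) km/h.
Velocity of light aircraft relative to glider = (0.000, 197.000) − (67.985, 113.146) = (-67.985, 83.854) km/h.
Bearing = atan2(-67.99, 83.85) = 320.97° clockwise from north.

321°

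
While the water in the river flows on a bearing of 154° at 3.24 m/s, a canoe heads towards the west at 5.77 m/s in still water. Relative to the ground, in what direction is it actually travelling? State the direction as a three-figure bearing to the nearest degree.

236°

Taking east as x and north as y: velocity relative to the water = (-5.770, 0.000) m/s; the water relative to ground = (1.420, -2.912) m/s.
Velocity relative to ground = (-5.770, 0.000) + (1.420, -2.912) = (-4.350, -2.912) m/s.
Bearing = atan2(-4.35, -2.91) = 236.20° clockwise from north.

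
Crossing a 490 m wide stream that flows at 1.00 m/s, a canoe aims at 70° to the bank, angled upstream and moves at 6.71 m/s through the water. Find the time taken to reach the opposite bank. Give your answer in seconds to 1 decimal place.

77.7 s

The component of the canoe's velocity perpendicular to the bank is 6.71 × sin 70° = 6.305 m/s.
The current is parallel to the bank, so it does not affect the crossing time.
Time = 490 / 6.305 = 77.712 s.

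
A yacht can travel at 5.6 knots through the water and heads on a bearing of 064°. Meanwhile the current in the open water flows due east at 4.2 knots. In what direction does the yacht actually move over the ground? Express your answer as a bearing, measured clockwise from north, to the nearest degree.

075°

Taking east as x and north as y: velocity relative to the water = (5.033, 2.455) knots; the water relative to ground = (4.200, 0.000) knots.
Velocity relative to ground = (5.033, 2.455) + (4.200, 0.000) = (9.233, 2.455) knots.
Bearing = atan2(9.23, 2.45) = 75.11° clockwise from north.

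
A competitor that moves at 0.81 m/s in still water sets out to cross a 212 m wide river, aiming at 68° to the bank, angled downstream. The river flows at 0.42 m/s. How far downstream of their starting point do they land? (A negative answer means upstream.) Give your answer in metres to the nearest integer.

204 m

Perpendicular speed = 0.751 m/s; crossing time = 212 / 0.751 = 282.283 s.
Net downstream speed = 0.723 m/s.
Drift = 0.723 × 282.283 = 204.212 m (downstream).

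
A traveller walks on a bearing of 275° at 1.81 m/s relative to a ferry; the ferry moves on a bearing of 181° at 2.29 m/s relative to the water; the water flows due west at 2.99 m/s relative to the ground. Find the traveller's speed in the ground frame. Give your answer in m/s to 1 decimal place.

In east/north components (m/s): traveller relative to ferry = (-1.803, 0.158); ferry relative to water = (-0.040, -2.290); water relative to ground = (-2.990, 0.000).
Sum = (-4.833, -2.132) m/s.
Speed = |(-4.833, -2.132)| = 5.282 m/s.

5.3 m/s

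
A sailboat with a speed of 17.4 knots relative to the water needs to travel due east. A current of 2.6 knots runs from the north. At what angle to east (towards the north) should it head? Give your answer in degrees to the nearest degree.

9°

The current pushes perpendicular to the desired track; the heading must have a component into the current equal to 2.6 knots: 17.4 sin θ = 2.6.
sin θ = 0.1494, so θ = 8.594°.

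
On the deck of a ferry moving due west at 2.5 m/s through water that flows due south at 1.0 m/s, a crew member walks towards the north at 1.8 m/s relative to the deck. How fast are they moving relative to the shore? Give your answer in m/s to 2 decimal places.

2.62 m/s

In east/north components (m/s): crew member relative to ferry = (0.000, 1.800); ferry relative to water = (-2.500, 0.000); water relative to ground = (0.000, -1.000).
Sum = (-2.500, 0.800) m/s.
Speed = |(-2.500, 0.800)| = 2.625 m/s.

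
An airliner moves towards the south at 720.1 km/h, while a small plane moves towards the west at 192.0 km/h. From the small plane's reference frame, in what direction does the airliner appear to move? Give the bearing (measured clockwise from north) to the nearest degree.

Taking east as x and north as y: airliner velocity = (0.000, -720.100) km/h; small plane velocity = (-192.000, 0.000) km/h.
Velocity of airliner relative to small plane = (0.000, -720.100) − (-192.000, 0.000) = (192.000, -720.100) km/h.
Bearing = atan2(192.00, -720.10) = 165.07° clockwise from north.

165°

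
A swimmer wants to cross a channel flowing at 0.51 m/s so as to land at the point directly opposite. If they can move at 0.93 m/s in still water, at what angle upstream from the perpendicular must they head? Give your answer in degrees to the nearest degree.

33°

To cancel the current, the upstream component of the swimmer's velocity must equal the flow: 0.93 sin θ = 0.51.
sin θ = 0.51 / 0.93 = 0.5484.
θ = arcsin(0.5484) = 33.256°.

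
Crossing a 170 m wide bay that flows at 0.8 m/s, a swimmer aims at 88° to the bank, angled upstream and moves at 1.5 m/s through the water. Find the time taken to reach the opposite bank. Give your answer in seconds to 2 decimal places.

The component of the swimmer's velocity perpendicular to the bank is 1.5 × sin 88° = 1.499 m/s.
The current is parallel to the bank, so it does not affect the crossing time.
Time = 170 / 1.499 = 113.402 s.

113.40 s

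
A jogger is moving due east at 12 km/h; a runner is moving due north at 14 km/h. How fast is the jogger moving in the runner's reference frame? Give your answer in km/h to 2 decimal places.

18.44 km/h

Taking east as x and north as y: jogger velocity = (12.000, 0.000) km/h; runner velocity = (0.000, 14.000) km/h.
Velocity of jogger relative to runner = (12.000, 0.000) − (0.000, 14.000) = (12.000, -14.000) km/h.
Magnitude = |(12.000, -14.000)| = 18.439 km/h.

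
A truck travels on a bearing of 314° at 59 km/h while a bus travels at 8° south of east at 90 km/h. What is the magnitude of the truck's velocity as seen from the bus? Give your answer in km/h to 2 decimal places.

142.03 km/h

Taking east as x and north as y: truck velocity = (-42.441, 40.985) km/h; bus velocity = (89.124, -12.526) km/h.
Velocity of truck relative to bus = (-42.441, 40.985) − (89.124, -12.526) = (-131.565, 53.510) km/h.
Magnitude = |(-131.565, 53.510)| = 142.031 km/h.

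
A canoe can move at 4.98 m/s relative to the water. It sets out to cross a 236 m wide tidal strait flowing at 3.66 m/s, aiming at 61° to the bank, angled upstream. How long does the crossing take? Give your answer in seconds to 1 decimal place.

The component of the canoe's velocity perpendicular to the bank is 4.98 × sin 61° = 4.356 m/s.
The current is parallel to the bank, so it does not affect the crossing time.
Time = 236 / 4.356 = 54.183 s.

54.2 s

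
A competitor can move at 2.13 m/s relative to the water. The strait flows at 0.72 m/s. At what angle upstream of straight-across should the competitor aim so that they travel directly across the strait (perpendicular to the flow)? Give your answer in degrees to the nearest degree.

20°

To cancel the current, the upstream component of the competitor's velocity must equal the flow: 2.13 sin θ = 0.72.
sin θ = 0.72 / 2.13 = 0.3380.
θ = arcsin(0.3380) = 19.757°.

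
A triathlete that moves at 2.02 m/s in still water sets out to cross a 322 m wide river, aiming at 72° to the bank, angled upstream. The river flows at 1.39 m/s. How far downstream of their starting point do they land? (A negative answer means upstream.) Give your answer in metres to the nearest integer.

128 m

Perpendicular speed = 1.921 m/s; crossing time = 322 / 1.921 = 167.609 s.
Net downstream speed = 0.766 m/s.
Drift = 0.766 × 167.609 = 128.353 m (downstream).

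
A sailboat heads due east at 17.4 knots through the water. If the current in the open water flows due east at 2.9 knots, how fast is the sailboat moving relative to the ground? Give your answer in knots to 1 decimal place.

Taking east as x and north as y: velocity relative to the water = (17.400, 0.000) knots; the water relative to ground = (2.900, 0.000) knots.
Velocity relative to ground = (17.400, 0.000) + (2.900, 0.000) = (20.300, 0.000) knots.
Speed = |(20.300, 0.000)| = 20.300 knots.

20.3 knots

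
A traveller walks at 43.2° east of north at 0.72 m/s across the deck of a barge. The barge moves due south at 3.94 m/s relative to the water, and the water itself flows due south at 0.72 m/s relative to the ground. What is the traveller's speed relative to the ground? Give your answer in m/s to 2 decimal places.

In east/north components (m/s): traveller relative to barge = (0.493, 0.525); barge relative to water = (0.000, -3.940); water relative to ground = (0.000, -0.720).
Sum = (0.493, -4.135) m/s.
Speed = |(0.493, -4.135)| = 4.164 m/s.

4.16 m/s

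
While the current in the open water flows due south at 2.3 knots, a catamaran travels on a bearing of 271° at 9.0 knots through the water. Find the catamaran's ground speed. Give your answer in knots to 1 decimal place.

Taking east as x and north as y: velocity relative to the water = (-8.999, 0.157) knots; the water relative to ground = (0.000, -2.300) knots.
Velocity relative to ground = (-8.999, 0.157) + (0.000, -2.300) = (-8.999, -2.143) knots.
Speed = |(-8.999, -2.143)| = 9.250 knots.

9.3 knots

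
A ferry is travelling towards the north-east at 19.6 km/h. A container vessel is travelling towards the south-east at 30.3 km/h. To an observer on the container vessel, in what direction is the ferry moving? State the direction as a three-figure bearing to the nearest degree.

348°

Taking east as x and north as y: ferry velocity = (13.859, 13.859) km/h; container vessel velocity = (21.425, -21.425) km/h.
Velocity of ferry relative to container vessel = (13.859, 13.859) − (21.425, -21.425) = (-7.566, 35.285) km/h.
Bearing = atan2(-7.57, 35.28) = 347.90° clockwise from north.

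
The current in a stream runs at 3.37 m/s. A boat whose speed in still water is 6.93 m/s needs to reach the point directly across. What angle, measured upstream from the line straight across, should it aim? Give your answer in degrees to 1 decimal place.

To cancel the current, the upstream component of the boat's velocity must equal the flow: 6.93 sin θ = 3.37.
sin θ = 3.37 / 6.93 = 0.4863.
θ = arcsin(0.4863) = 29.097°.

29.1°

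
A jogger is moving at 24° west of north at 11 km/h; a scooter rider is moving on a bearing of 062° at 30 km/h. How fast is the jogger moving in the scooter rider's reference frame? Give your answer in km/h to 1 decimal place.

31.2 km/h

Taking east as x and north as y: jogger velocity = (-4.474, 10.049) km/h; scooter rider velocity = (26.488, 14.084) km/h.
Velocity of jogger relative to scooter rider = (-4.474, 10.049) − (26.488, 14.084) = (-30.963, -4.035) km/h.
Magnitude = |(-30.963, -4.035)| = 31.224 km/h.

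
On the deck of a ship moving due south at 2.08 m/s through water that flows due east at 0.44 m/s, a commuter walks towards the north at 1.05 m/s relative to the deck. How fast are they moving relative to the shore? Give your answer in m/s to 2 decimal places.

In east/north components (m/s): commuter relative to ship = (0.000, 1.050); ship relative to water = (0.000, -2.080); water relative to ground = (0.440, 0.000).
Sum = (0.440, -1.030) m/s.
Speed = |(0.440, -1.030)| = 1.120 m/s.

1.12 m/s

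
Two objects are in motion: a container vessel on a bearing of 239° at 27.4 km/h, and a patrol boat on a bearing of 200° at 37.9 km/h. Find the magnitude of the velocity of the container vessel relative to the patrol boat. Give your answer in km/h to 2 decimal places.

23.94 km/h

Taking east as x and north as y: container vessel velocity = (-23.486, -14.112) km/h; patrol boat velocity = (-12.963, -35.614) km/h.
Velocity of container vessel relative to patrol boat = (-23.486, -14.112) − (-12.963, -35.614) = (-10.524, 21.502) km/h.
Magnitude = |(-10.524, 21.502)| = 23.940 km/h.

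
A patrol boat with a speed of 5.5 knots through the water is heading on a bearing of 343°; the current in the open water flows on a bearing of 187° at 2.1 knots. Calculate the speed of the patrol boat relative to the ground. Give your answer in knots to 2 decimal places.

Taking east as x and north as y: velocity relative to the water = (-1.608, 5.260) knots; the water relative to ground = (-0.256, -2.084) knots.
Velocity relative to ground = (-1.608, 5.260) + (-0.256, -2.084) = (-1.864, 3.175) knots.
Speed = |(-1.864, 3.175)| = 3.682 knots.

3.68 knots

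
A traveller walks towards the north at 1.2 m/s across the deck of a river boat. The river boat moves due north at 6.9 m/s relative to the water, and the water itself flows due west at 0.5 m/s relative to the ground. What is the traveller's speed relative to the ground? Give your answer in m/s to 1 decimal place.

8.1 m/s

In east/north components (m/s): traveller relative to river boat = (0.000, 1.200); river boat relative to water = (0.000, 6.900); water relative to ground = (-0.500, 0.000).
Sum = (-0.500, 8.100) m/s.
Speed = |(-0.500, 8.100)| = 8.115 m/s.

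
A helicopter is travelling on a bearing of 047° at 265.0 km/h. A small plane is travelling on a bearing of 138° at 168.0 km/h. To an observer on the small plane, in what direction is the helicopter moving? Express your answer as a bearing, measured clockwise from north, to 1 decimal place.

Taking east as x and north as y: helicopter velocity = (193.809, 180.730) km/h; small plane velocity = (112.414, -124.848) km/h.
Velocity of helicopter relative to small plane = (193.809, 180.730) − (112.414, -124.848) = (81.395, 305.578) km/h.
Bearing = atan2(81.39, 305.58) = 14.92° clockwise from north.

014.9°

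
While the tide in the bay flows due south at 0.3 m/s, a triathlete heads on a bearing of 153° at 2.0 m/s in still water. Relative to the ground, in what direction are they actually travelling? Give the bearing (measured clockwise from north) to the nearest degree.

Taking east as x and north as y: velocity relative to the water = (0.908, -1.782) m/s; the water relative to ground = (0.000, -0.300) m/s.
Velocity relative to ground = (0.908, -1.782) + (0.000, -0.300) = (0.908, -2.082) m/s.
Bearing = atan2(0.91, -2.08) = 156.44° clockwise from north.

156°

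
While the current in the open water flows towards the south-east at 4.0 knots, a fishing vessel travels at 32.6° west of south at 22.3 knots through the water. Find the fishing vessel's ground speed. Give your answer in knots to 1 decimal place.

Taking east as x and north as y: velocity relative to the water = (-12.015, -18.787) knots; the water relative to ground = (2.828, -2.828) knots.
Velocity relative to ground = (-12.015, -18.787) + (2.828, -2.828) = (-9.186, -21.615) knots.
Speed = |(-9.186, -21.615)| = 23.486 knots.

23.5 knots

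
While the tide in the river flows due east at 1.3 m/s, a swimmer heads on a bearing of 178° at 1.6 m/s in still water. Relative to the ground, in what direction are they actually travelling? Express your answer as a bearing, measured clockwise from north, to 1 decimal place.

139.7°

Taking east as x and north as y: velocity relative to the water = (0.056, -1.599) m/s; the water relative to ground = (1.300, 0.000) m/s.
Velocity relative to ground = (0.056, -1.599) + (1.300, 0.000) = (1.356, -1.599) m/s.
Bearing = atan2(1.36, -1.60) = 139.70° clockwise from north.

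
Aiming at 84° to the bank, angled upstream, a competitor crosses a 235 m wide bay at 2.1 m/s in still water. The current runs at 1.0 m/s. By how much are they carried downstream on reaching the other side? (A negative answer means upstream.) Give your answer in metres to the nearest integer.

Perpendicular speed = 2.088 m/s; crossing time = 235 / 2.088 = 112.521 s.
Net downstream speed = 0.780 m/s.
Drift = 0.780 × 112.521 = 87.822 m (downstream).

88 m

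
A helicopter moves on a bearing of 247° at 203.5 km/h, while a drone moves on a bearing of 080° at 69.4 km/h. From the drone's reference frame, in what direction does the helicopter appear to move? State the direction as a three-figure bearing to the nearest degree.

250°

Taking east as x and north as y: helicopter velocity = (-187.323, -79.514) km/h; drone velocity = (68.346, 12.051) km/h.
Velocity of helicopter relative to drone = (-187.323, -79.514) − (68.346, 12.051) = (-255.668, -91.565) km/h.
Bearing = atan2(-255.67, -91.56) = 250.30° clockwise from north.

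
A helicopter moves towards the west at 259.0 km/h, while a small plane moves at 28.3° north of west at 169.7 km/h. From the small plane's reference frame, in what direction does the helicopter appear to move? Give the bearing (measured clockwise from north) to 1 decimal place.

233.7°

Taking east as x and north as y: helicopter velocity = (-259.000, 0.000) km/h; small plane velocity = (-149.417, 80.453) km/h.
Velocity of helicopter relative to small plane = (-259.000, 0.000) − (-149.417, 80.453) = (-109.583, -80.453) km/h.
Bearing = atan2(-109.58, -80.45) = 233.71° clockwise from north.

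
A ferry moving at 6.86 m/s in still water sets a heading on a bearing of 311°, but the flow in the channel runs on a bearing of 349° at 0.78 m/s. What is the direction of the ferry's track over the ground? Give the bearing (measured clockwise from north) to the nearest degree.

315°

Taking east as x and north as y: velocity relative to the water = (-5.177, 4.501) m/s; the water relative to ground = (-0.149, 0.766) m/s.
Velocity relative to ground = (-5.177, 4.501) + (-0.149, 0.766) = (-5.326, 5.266) m/s.
Bearing = atan2(-5.33, 5.27) = 314.68° clockwise from north.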